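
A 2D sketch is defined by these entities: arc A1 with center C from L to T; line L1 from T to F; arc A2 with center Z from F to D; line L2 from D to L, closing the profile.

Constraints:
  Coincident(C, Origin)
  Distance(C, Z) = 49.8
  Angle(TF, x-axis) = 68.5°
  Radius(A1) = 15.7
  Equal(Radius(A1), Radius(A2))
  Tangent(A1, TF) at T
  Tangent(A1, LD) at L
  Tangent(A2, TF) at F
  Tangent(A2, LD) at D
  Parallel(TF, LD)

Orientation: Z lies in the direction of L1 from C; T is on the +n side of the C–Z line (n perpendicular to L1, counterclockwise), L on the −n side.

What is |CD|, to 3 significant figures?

52.2

Tangency of A1 to both parallel lines with radius 15.7 puts T and L at C ± 15.7·n: T = (-14.6, 5.75), L = (14.6, -5.75). Equal radii place F and D the same way about Z: F = Z + 15.7·n = (3.64, 52.1), D = Z − 15.7·n = (32.9, 40.6). Then |CD| = |D − C| = 52.2.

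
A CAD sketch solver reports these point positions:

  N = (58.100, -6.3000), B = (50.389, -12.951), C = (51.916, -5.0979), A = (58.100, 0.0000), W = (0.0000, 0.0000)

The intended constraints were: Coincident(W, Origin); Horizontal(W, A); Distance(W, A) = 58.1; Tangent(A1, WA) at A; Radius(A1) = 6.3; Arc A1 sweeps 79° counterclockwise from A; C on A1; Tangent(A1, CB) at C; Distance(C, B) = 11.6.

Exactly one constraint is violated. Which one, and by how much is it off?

Distance(C, B) = 11.6 — off by 3.60.

W = (0.00, 0.00) ✓; W.y = 0.00, A.y = 0.00 ✓; |WA| = 58.10 ✓; ∠(NA, AW) = 90.00° ✓; |NA| = 6.300 ✓; bearing(N→C) − bearing(N→A) = 79.00° ✓; |NC| = 6.300 ✓; ∠(NC, CB) = 90.00° ✓; |CB| = 8.000 ✗.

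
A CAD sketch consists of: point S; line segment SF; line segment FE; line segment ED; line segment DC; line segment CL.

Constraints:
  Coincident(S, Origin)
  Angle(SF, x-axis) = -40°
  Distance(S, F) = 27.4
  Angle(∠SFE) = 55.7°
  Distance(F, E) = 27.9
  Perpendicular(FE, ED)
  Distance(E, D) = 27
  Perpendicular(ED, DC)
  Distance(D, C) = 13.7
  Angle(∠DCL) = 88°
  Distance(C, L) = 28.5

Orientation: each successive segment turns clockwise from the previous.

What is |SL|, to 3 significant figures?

24.1

ED ⟂ DC, so DC runs at 15.7°; with |DC| = 13.7, C = (0.0132, 4.54). ∠DCL = 88.0° gives CL at -76.3° from the x-axis; with |CL| = 28.5, L = (6.76, -23.2). Then |SL| = |L − S| = 24.1.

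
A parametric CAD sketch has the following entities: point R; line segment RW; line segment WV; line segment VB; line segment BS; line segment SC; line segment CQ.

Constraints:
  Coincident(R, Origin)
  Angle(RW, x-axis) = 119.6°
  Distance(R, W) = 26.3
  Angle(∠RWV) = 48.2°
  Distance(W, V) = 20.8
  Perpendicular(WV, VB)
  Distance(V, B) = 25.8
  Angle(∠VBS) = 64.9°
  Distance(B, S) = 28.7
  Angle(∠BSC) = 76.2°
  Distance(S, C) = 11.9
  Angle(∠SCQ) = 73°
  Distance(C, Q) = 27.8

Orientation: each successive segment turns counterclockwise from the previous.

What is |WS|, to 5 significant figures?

14.580

R is at the origin; RW runs at 119.6° with length 26.3, so W = (-12.991, 22.868). ∠RWV = 48.2° gives WV at -108.60° from the x-axis; with |WV| = 20.8, V = (-19.625, 3.1541). The perpendicularity gives VB at right angles to WV, so VB runs at -18.600°; with |VB| = 25.8, B = (4.8274, -5.0750). ∠VBS = 64.9° gives BS at 96.500° from the x-axis; with |BS| = 28.7, S = (1.5785, 23.440). Then |WS| = |S − W| = 14.580.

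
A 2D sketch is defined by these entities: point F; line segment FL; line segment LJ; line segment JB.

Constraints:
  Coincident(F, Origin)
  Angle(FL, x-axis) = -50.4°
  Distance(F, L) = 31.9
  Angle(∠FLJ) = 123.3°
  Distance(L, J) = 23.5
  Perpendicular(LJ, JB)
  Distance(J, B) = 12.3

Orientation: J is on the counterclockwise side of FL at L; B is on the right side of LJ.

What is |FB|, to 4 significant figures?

56.57

∠FLJ = 123.3°, so LJ runs at -50.4° + (180° − 123.3°) = 6.300° from the x-axis; with |LJ| = 23.5, J = L + 23.5·(cos 6.300°, sin 6.300°) = (43.69, -22.00). LJ is perpendicular to JB; with |JB| = 12.3 on the right of LJ, B = J + 12.3·(0.1097, -0.9940) = (45.04, -34.23). Then |FB| = |B − F| = 56.57.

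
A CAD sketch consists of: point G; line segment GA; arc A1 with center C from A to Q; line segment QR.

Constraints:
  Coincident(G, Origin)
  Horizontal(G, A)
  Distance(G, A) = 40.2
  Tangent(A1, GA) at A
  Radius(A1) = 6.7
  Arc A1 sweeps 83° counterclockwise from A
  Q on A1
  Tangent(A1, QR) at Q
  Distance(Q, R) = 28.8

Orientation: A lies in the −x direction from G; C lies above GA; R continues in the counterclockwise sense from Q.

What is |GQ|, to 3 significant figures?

34.1

A1 meets GA tangentially, so CA is at right angles to GA, so C = A + (0, 6.7) = (-40.2, 6.70). On A1, A sits at bearing -90° from C; an 83° counterclockwise sweep puts Q at bearing -7°, so Q = C + 6.7·(cos -7°, sin -7°) = (-33.5, 5.88). Then |GQ| = |Q − G| = 34.1.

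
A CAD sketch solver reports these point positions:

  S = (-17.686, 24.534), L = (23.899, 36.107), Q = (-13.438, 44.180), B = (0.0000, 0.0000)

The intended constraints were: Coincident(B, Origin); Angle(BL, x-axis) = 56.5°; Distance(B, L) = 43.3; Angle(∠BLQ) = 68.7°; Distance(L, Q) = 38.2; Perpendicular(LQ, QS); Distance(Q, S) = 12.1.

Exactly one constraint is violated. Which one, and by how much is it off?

Distance(Q, S) = 12.1 — off by 8.00.

B = (0.00, 0.00) ✓; BL at 56.50° ✓; |BL| = 43.30 ✓; ∠BLQ = 68.70° ✓; |LQ| = 38.20 ✓; ∠(LQ, QS) = 90.00° ✓; |QS| = 20.10 ✗.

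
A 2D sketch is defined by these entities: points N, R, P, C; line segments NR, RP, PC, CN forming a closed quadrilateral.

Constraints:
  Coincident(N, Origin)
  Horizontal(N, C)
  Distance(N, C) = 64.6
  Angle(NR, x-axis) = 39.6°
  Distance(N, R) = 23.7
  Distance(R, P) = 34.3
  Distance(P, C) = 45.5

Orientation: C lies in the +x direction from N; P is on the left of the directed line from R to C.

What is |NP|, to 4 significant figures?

57.92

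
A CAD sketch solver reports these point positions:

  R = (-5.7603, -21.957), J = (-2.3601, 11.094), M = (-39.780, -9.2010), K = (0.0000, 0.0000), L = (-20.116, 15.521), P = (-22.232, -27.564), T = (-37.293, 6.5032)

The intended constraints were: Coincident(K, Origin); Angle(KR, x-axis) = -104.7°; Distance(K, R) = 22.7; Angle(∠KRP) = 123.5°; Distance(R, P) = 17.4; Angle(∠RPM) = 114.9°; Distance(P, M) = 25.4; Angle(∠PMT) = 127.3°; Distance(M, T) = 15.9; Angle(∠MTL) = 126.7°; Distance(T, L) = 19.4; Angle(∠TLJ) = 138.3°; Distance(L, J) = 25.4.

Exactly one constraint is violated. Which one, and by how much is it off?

Distance(L, J) = 25.4 — off by 7.10.

K = (0.00, 0.00) ✓; KR at -104.7° ✓; |KR| = 22.70 ✓; ∠KRP = 123.5° ✓; |RP| = 17.40 ✓; ∠RPM = 114.9° ✓; |PM| = 25.40 ✓; ∠PMT = 127.3° ✓; |MT| = 15.90 ✓; ∠MTL = 126.7° ✓; |TL| = 19.40 ✓; ∠TLJ = 138.3° ✓; |LJ| = 18.30 ✗.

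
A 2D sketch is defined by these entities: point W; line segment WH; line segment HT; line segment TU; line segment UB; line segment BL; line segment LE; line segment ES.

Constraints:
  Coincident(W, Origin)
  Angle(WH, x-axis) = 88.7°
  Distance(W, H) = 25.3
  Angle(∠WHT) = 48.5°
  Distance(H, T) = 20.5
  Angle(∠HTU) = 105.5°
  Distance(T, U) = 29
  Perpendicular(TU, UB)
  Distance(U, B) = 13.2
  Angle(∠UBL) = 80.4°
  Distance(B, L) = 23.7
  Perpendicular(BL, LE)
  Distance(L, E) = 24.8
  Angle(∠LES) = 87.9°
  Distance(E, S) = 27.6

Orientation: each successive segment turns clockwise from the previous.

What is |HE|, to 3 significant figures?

38.1

∠UBL = 80.4° gives BL at 53.1° from the x-axis; with |BL| = 23.7, L = (4.81, 10.6). The perpendicularity gives LE at right angles to BL, so LE runs at -36.9°; with |LE| = 24.8, E = (24.6, -4.29). Then |HE| = |E − H| = 38.1.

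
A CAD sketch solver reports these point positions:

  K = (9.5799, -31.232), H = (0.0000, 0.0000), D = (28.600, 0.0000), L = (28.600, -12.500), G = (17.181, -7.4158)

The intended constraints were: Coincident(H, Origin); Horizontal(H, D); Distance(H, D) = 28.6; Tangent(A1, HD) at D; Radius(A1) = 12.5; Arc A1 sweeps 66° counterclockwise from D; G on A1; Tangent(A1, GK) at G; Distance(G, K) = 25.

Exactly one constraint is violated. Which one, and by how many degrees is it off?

Tangent(A1, GK) at G — off by 6.30°.

H = (0.00, 0.00) ✓; H.y = 0.00, D.y = 0.00 ✓; |HD| = 28.60 ✓; ∠(LD, DH) = 90.00° ✓; |LD| = 12.50 ✓; bearing(L→G) − bearing(L→D) = 66.00° ✓; |LG| = 12.50 ✓; ∠(LG, GK) = 83.70° ✗; |GK| = 25.00 ✓.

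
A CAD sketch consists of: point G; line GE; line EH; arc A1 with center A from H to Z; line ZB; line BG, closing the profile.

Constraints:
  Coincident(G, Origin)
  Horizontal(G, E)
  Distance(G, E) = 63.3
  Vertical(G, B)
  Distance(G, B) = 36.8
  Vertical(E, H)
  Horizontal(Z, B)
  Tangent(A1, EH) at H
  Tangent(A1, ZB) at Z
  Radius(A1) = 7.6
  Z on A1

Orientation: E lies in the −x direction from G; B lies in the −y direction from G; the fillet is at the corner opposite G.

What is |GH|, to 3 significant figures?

69.7

G is at the origin; G and E share the same y with |GE| = 63.3 and E on the −x side, so E = (-63.3, 0.00). GB is vertical with |GB| = 36.8 and B on the −y side, so B = (0.00, -36.8). The virtual corner opposite G is at (-63.3, -36.8). The tangent condition forces AH to be normal to EH and since A1 is tangent to ZB there, AZ ⟂ ZB, with radius 7.6, so the center A sits 7.6 in from both sides at A = (-55.7, -29.2). That places the tangent points at H = (-63.3, -29.2) on EH and Z = (-55.7, -36.8) on ZB. Then |GH| = |H − G| = 69.7.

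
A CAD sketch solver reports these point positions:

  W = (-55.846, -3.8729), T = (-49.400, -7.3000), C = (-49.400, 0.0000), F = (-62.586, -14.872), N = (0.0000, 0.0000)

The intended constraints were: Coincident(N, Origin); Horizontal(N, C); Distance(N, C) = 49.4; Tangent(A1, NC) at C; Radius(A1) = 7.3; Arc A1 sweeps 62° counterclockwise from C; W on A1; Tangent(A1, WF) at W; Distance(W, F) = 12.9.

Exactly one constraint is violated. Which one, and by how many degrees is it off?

Tangent(A1, WF) at W — off by 3.50°.

N = (0.00, 0.00) ✓; N.y = 0.00, C.y = 0.00 ✓; |NC| = 49.40 ✓; ∠(TC, CN) = 90.00° ✓; |TC| = 7.300 ✓; bearing(T→W) − bearing(T→C) = 62.00° ✓; |TW| = 7.300 ✓; ∠(TW, WF) = 93.50° ✗; |WF| = 12.90 ✓.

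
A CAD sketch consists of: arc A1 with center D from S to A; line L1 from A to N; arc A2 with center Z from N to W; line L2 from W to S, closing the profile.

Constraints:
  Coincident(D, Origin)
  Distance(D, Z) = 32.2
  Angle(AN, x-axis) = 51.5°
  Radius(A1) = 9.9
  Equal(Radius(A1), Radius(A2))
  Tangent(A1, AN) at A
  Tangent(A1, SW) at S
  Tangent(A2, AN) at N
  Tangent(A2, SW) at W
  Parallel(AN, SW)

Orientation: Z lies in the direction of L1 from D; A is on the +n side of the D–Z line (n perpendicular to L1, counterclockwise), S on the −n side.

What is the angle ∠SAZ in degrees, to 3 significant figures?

72.9°

The slot axis is L1's direction at 51.5°, so u = (cos 51.5°, sin 51.5°) = (0.623, 0.783) and n = (−sin 51.5°, cos 51.5°) = (-0.783, 0.623). D is at the origin and Z lies 32.2 along u from D, so Z = 32.2·u = (20.0, 25.2). Tangency of A1 to both parallel lines with radius 9.9 puts A and S at D ± 9.9·n: A = (-7.75, 6.16), S = (7.75, -6.16). Then cos ∠SAZ = AS·AZ / (|AS||AZ|), giving 72.9°.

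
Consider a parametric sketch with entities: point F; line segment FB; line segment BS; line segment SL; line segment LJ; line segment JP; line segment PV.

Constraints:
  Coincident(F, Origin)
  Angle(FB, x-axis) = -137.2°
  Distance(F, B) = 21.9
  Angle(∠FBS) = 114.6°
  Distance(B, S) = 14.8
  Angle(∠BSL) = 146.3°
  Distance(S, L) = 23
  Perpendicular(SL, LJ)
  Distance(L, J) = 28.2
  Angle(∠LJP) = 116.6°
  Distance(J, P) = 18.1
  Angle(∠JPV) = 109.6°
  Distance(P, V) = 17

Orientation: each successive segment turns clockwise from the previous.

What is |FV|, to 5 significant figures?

6.2926

F is at the origin; FB runs at -137.2° with length 21.9, so B = (-16.069, -14.880). ∠FBS = 114.6° gives BS at 157.40° from the x-axis; with |BS| = 14.8, S = (-29.732, -9.1922). ∠BSL = 146.3° gives SL at 123.70° from the x-axis; with |SL| = 23.0, L = (-42.494, 9.9428). The perpendicularity gives LJ at right angles to SL, so LJ runs at 33.700°; with |LJ| = 28.2, J = (-19.033, 25.589). ∠LJP = 116.6° gives JP at -29.700° from the x-axis; with |JP| = 18.1, P = (-3.3103, 16.622). ∠JPV = 109.6° gives PV at -100.10° from the x-axis; with |PV| = 17.0, V = (-6.2915, -0.11499). Then |FV| = |V − F| = 6.2926.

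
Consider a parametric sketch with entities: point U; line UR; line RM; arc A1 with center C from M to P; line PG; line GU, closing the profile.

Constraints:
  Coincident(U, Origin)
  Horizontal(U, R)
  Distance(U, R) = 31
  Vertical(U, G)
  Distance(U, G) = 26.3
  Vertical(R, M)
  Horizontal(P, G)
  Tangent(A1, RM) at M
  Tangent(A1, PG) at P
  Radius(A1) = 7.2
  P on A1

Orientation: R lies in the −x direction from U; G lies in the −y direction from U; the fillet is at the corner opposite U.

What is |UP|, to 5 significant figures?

35.470

U is at the origin; U and R share the same y with |UR| = 31.0 and R on the −x side, so R = (-31.000, 0.0000). U and G share the same x with |UG| = 26.3 and G on the −y side, so G = (0.0000, -26.300). The virtual corner opposite U is at (-31.000, -26.300). Tangency of A1 to RM means the radius CM is perpendicular to RM and A1 meets PG tangentially, so CP is at right angles to PG, with radius 7.2, so the center C sits 7.2 in from both sides at C = (-23.800, -19.100). That places the tangent points at M = (-31.000, -19.100) on RM and P = (-23.800, -26.300) on PG. Then |UP| = |P − U| = 35.470.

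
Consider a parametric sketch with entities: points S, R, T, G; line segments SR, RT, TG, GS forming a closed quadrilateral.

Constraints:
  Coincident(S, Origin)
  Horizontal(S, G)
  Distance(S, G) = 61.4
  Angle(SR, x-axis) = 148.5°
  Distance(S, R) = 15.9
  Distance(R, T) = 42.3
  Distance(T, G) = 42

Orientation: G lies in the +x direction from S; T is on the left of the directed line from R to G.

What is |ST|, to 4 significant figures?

34.74

S is at the origin; S and G share the same y with |SG| = 61.4 and G in +x, so G = (61.4, 0). SR runs at 148.5° with |SR| = 15.9, so R = (-13.56, 8.308). T is determined by |RT| = 42.3 and |TG| = 42.0 together: it lies at the intersection of circle(R, 42.3) and circle(G, 42.0). With |RG| = 75.42, the foot of the radical line on RG is 37.88 from R and the perpendicular offset is √(42.3² − 37.88²) = 18.83. Taking the left-of-RG solution: T = (26.16, 22.85).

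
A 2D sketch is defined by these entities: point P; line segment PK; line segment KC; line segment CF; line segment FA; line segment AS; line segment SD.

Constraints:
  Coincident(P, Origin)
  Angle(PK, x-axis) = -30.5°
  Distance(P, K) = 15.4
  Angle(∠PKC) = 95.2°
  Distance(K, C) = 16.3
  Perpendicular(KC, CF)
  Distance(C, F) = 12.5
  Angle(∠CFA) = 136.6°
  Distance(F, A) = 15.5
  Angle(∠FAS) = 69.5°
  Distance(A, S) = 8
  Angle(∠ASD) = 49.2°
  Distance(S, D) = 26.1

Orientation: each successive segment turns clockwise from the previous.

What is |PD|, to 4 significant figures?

29.83

P is at the origin; PK runs at -30.5° with length 15.4, so K = (13.27, -7.816). ∠PKC = 95.2° gives KC at -115.3° from the x-axis; with |KC| = 16.3, C = (6.303, -22.55). KC ⟂ CF, so CF runs at 154.7°; with |CF| = 12.5, F = (-4.998, -17.21). ∠CFA = 136.6° gives FA at 111.3° from the x-axis; with |FA| = 15.5, A = (-10.63, -2.769). ∠FAS = 69.5° gives AS at 0.8000° from the x-axis; with |AS| = 8.0, S = (-2.629, -2.658). ∠ASD = 49.2° gives SD at -130.0° from the x-axis; with |SD| = 26.1, D = (-19.41, -22.65). Then |PD| = |D − P| = 29.83.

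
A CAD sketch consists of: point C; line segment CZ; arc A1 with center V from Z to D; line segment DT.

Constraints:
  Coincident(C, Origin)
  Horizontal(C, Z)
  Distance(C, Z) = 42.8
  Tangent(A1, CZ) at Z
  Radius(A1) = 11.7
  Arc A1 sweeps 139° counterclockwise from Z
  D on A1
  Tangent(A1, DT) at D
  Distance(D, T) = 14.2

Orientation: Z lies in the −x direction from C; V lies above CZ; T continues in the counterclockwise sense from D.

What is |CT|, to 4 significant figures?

54.70

On A1, Z sits at bearing -90° from V; a 139° counterclockwise sweep puts D at bearing 49°, so D = V + 11.7·(cos 49°, sin 49°) = (-35.12, 20.53). A1 meets DT tangentially, so VD is at right angles to DT, so DT runs along (−sin 49°, cos 49°); with |DT| = 14.2, T = (-45.84, 29.85). Then |CT| = |T − C| = 54.70.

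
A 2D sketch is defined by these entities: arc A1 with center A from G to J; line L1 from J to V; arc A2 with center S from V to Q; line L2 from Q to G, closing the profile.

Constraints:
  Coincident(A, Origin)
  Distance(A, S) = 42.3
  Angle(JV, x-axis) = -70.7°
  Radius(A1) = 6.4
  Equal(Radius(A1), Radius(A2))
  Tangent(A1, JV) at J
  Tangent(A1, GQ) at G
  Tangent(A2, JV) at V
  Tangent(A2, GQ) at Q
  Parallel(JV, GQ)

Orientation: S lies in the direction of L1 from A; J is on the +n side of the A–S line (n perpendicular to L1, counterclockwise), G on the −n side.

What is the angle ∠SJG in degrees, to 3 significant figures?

81.4°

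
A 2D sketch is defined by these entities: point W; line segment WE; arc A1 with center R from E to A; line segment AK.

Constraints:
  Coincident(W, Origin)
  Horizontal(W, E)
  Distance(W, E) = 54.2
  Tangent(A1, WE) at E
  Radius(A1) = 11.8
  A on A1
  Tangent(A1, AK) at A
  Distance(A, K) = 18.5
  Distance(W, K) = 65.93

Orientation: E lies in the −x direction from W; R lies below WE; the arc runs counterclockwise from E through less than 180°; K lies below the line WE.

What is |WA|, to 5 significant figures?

66.995

Checks: ∠(RE, EW) = 90.00° ✓; |RE| = 11.80 ✓; |RA| = 11.80 ✓; ∠(RA, AK) = 90.00° ✓; |AK| = 18.50 ✓; |WK| = 65.93 ✓.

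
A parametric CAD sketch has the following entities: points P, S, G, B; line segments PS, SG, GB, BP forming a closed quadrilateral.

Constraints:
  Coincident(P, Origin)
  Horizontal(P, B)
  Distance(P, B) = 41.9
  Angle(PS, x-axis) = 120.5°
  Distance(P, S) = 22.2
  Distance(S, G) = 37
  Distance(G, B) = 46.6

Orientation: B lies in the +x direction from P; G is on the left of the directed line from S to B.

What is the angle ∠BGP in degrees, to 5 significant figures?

54.570°

P is at the origin; P and B share the same y with |PB| = 41.9 and B in +x, so B = (41.9, 0). PS runs at 120.5° with |PS| = 22.2, so S = (-11.267, 19.128). G is determined by |SG| = 37.0 and |GB| = 46.6 together: it lies at the intersection of circle(S, 37.0) and circle(B, 46.6). With |SB| = 56.504, the foot of the radical line on SB is 21.150 from S and the perpendicular offset is √(37.0² − 21.150²) = 30.359. Taking the left-of-SB solution: G = (18.911, 40.535).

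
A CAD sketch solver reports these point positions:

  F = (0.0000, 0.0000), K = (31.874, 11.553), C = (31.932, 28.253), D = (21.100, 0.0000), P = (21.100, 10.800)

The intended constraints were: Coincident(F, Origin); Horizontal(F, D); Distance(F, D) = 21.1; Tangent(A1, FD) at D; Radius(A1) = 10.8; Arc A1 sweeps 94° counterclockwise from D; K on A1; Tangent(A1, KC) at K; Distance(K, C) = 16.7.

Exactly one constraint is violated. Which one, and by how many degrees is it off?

Tangent(A1, KC) at K — off by 4.20°.

F = (0.00, 0.00) ✓; F.y = 0.00, D.y = 0.00 ✓; |FD| = 21.10 ✓; ∠(PD, DF) = 90.00° ✓; |PD| = 10.80 ✓; bearing(P→K) − bearing(P→D) = 94.00° ✓; |PK| = 10.80 ✓; ∠(PK, KC) = 94.20° ✗; |KC| = 16.70 ✓.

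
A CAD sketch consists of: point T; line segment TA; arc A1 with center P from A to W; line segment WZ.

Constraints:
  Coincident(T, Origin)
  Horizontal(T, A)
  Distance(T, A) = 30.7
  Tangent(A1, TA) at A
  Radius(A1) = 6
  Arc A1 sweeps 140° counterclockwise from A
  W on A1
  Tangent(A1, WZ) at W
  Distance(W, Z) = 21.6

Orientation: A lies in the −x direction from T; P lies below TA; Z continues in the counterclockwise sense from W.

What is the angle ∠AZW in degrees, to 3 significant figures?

22.6°

On A1, A sits at bearing 90° from P; a 140° counterclockwise sweep puts W at bearing 230°, so W = P + 6.0·(cos 230°, sin 230°) = (-34.6, -10.6). A1 meets WZ tangentially, so PW is at right angles to WZ, so WZ runs along (−sin 230°, cos 230°); with |WZ| = 21.6, Z = (-18.0, -24.5). Then cos ∠AZW = ZA·ZW / (|ZA||ZW|), giving 22.6°.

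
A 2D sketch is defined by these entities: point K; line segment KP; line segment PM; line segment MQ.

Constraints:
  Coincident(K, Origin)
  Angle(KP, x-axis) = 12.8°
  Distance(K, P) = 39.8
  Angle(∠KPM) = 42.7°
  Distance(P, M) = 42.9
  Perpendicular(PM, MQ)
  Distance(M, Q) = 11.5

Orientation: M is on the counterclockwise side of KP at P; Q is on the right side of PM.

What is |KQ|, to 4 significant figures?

40.84

K is at the origin; KP runs at 12.8° with length 39.8, so P = 39.8·(cos 12.8°, sin 12.8°) = (38.81, 8.818). ∠KPM = 42.7°, so PM runs at 12.8° + (180° − 42.7°) = 150.1° from the x-axis; with |PM| = 42.9, M = P + 42.9·(cos 150.1°, sin 150.1°) = (1.621, 30.20). PM is perpendicular to MQ; with |MQ| = 11.5 on the right of PM, Q = M + 11.5·(0.4985, 0.8669) = (7.354, 40.17). Then |KQ| = |Q − K| = 40.84.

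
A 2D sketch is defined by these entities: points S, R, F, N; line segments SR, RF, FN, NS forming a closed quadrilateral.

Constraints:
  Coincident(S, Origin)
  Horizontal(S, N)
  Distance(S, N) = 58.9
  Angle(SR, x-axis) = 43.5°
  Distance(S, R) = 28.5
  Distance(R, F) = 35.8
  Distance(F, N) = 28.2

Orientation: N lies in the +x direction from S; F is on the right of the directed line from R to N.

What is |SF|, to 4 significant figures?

36.75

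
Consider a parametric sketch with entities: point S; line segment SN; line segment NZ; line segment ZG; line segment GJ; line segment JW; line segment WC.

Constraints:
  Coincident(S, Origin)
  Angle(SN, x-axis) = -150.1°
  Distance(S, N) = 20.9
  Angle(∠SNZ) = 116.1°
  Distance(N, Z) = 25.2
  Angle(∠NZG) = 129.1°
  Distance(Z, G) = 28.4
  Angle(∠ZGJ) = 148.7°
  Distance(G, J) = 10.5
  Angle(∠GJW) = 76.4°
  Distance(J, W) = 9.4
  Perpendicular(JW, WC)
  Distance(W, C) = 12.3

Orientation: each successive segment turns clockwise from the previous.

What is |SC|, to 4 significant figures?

45.62

S is at the origin; SN runs at -150.1° with length 20.9, so N = (-18.12, -10.42). ∠SNZ = 116.1° gives NZ at 146.0° from the x-axis; with |NZ| = 25.2, Z = (-39.01, 3.673). ∠NZG = 129.1° gives ZG at 95.10° from the x-axis; with |ZG| = 28.4, G = (-41.53, 31.96). ∠ZGJ = 148.7° gives GJ at 63.80° from the x-axis; with |GJ| = 10.5, J = (-36.90, 41.38). ∠GJW = 76.4° gives JW at -39.80° from the x-axis; with |JW| = 9.4, W = (-29.68, 35.37). JW is perpendicular to WC, so WC runs at -129.8°; with |WC| = 12.3, C = (-37.55, 25.92). Then |SC| = |C − S| = 45.62.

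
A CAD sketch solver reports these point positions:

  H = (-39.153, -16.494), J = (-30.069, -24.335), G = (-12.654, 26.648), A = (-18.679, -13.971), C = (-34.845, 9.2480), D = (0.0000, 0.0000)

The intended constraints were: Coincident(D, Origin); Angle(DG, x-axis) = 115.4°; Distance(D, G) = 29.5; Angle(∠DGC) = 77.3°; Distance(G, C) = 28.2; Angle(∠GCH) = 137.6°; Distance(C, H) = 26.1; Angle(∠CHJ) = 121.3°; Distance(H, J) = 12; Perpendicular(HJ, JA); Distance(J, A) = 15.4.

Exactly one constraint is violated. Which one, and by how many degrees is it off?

Perpendicular(HJ, JA) — off by 6.90°.

D = (0.00, 0.00) ✓; DG at 115.4° ✓; |DG| = 29.50 ✓; ∠DGC = 77.30° ✓; |GC| = 28.20 ✓; ∠GCH = 137.6° ✓; |CH| = 26.10 ✓; ∠CHJ = 121.3° ✓; |HJ| = 12.00 ✓; ∠(HJ, JA) = 83.10° ✗; |JA| = 15.40 ✓.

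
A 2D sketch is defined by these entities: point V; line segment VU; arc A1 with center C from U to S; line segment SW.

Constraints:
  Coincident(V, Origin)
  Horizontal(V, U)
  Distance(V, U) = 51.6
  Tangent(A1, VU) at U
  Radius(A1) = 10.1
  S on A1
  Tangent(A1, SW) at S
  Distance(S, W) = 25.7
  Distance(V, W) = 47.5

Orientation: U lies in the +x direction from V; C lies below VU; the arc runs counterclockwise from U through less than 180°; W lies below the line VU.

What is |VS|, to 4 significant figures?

42.52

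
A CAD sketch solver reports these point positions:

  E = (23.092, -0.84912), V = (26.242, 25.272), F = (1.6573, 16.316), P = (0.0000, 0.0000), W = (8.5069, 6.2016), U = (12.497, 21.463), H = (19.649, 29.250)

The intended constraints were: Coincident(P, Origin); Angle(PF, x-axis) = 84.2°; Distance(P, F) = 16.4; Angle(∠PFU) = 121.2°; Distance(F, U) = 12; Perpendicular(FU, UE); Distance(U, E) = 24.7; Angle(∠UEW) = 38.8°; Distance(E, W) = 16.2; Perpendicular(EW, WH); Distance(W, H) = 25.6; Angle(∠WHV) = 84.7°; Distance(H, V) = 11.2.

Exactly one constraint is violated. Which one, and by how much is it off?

Distance(H, V) = 11.2 — off by 3.50.

P = (0.00, 0.00) ✓; PF at 84.20° ✓; |PF| = 16.40 ✓; ∠PFU = 121.2° ✓; |FU| = 12.00 ✓; ∠(FU, UE) = 90.00° ✓; |UE| = 24.70 ✓; ∠UEW = 38.80° ✓; |EW| = 16.20 ✓; ∠(EW, WH) = 90.00° ✓; |WH| = 25.60 ✓; ∠WHV = 84.69° ✓; |HV| = 7.700 ✗.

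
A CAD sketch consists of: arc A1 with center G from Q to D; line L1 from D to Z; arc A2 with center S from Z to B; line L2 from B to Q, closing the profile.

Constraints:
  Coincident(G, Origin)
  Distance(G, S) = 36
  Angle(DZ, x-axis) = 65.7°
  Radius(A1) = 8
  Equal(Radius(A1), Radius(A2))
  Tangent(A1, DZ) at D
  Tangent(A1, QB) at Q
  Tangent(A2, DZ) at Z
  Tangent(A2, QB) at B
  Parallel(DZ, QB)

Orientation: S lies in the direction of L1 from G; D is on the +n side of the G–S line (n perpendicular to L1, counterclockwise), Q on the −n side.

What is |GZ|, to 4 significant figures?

36.88

The slot axis is L1's direction at 65.7°, so u = (cos 65.7°, sin 65.7°) = (0.4115, 0.9114) and n = (−sin 65.7°, cos 65.7°) = (-0.9114, 0.4115). G is at the origin and S lies 36.0 along u from G, so S = 36.0·u = (14.81, 32.81). Tangency of A1 to both parallel lines with radius 8.0 puts D and Q at G ± 8.0·n: D = (-7.291, 3.292), Q = (7.291, -3.292). Equal radii place Z and B the same way about S: Z = S + 8.0·n = (7.523, 36.10), B = S − 8.0·n = (22.11, 29.52). Then |GZ| = |Z − G| = 36.88.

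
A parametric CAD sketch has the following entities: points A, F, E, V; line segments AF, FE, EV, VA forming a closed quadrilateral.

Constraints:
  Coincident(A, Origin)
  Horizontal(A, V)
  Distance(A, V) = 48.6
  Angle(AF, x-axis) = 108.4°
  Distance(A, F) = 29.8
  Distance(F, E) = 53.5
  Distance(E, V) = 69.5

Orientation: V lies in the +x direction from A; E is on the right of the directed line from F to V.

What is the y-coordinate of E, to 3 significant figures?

-24.8

Checks: |FE| = 53.50 ✓; |EV| = 69.50 ✓.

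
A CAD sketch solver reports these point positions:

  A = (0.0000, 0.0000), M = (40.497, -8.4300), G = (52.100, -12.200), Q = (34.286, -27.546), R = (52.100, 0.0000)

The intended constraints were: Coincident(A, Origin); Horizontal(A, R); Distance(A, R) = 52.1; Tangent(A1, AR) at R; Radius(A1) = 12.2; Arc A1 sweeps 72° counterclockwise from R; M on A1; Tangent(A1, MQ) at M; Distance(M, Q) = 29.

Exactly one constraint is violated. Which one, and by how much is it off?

Distance(M, Q) = 29 — off by 8.90.

A = (0.00, 0.00) ✓; A.y = 0.00, R.y = 0.00 ✓; |AR| = 52.10 ✓; ∠(GR, RA) = 90.00° ✓; |GR| = 12.20 ✓; bearing(G→M) − bearing(G→R) = 72.00° ✓; |GM| = 12.20 ✓; ∠(GM, MQ) = 90.00° ✓; |MQ| = 20.10 ✗.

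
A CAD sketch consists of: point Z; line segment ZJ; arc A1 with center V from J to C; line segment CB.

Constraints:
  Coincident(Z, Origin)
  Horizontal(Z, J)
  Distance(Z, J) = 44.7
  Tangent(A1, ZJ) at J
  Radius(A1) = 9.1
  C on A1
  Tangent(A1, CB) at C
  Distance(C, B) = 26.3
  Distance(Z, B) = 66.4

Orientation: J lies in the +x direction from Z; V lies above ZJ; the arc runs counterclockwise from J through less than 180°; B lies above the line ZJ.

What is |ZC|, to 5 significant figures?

54.318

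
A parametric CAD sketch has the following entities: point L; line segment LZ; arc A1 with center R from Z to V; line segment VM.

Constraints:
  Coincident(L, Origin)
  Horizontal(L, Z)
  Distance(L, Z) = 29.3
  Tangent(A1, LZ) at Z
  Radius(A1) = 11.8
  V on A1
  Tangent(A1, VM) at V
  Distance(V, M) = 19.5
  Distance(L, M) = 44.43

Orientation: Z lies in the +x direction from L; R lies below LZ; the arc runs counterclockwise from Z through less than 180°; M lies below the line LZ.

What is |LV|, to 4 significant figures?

25.58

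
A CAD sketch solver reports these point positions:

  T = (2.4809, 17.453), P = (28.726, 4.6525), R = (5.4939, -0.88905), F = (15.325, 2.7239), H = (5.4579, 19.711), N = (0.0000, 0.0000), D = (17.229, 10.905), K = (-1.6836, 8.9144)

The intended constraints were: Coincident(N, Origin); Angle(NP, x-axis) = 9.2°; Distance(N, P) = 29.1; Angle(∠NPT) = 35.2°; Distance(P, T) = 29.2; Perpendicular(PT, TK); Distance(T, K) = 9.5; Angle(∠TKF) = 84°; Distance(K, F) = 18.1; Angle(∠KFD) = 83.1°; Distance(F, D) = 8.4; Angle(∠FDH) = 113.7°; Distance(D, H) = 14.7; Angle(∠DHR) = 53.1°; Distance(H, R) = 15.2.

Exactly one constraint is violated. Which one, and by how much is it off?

Distance(H, R) = 15.2 — off by 5.40.

N = (0.00, 0.00) ✓; NP at 9.200° ✓; |NP| = 29.10 ✓; ∠NPT = 35.20° ✓; |PT| = 29.20 ✓; ∠(PT, TK) = 90.00° ✓; |TK| = 9.500 ✓; ∠TKF = 84.00° ✓; |KF| = 18.10 ✓; ∠KFD = 83.10° ✓; |FD| = 8.400 ✓; ∠FDH = 113.7° ✓; |DH| = 14.70 ✓; ∠DHR = 53.10° ✓; |HR| = 20.60 ✗.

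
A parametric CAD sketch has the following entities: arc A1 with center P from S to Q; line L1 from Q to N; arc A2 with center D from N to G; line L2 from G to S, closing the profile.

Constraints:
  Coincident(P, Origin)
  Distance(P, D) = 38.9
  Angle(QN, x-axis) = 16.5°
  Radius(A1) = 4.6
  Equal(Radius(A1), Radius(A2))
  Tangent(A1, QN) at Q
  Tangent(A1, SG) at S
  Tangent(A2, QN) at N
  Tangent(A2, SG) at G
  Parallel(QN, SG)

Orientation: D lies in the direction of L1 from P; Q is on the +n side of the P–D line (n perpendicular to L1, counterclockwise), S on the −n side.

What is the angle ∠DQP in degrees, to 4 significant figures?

83.26°

P is at the origin and D lies 38.9 along u from P, so D = 38.9·u = (37.30, 11.05). Tangency of A1 to both parallel lines with radius 4.6 puts Q and S at P ± 4.6·n: Q = (-1.306, 4.411), S = (1.306, -4.411). Then cos ∠DQP = QD·QP / (|QD||QP|), giving 83.26°.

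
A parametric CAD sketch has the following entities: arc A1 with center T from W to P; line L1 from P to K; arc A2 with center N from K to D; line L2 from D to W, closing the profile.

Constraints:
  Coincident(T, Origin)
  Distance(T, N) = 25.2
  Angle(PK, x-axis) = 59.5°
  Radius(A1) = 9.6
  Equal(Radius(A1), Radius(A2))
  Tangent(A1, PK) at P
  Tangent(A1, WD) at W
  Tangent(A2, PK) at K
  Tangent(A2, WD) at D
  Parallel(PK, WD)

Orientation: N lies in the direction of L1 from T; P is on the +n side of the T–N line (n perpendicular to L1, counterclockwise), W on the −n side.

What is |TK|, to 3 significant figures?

27.0

The slot axis is L1's direction at 59.5°, so u = (cos 59.5°, sin 59.5°) = (0.508, 0.862) and n = (−sin 59.5°, cos 59.5°) = (-0.862, 0.508). T is at the origin and N lies 25.2 along u from T, so N = 25.2·u = (12.8, 21.7). Tangency of A1 to both parallel lines with radius 9.6 puts P and W at T ± 9.6·n: P = (-8.27, 4.87), W = (8.27, -4.87). Equal radii place K and D the same way about N: K = N + 9.6·n = (4.52, 26.6), D = N − 9.6·n = (21.1, 16.8). Then |TK| = |K − T| = 27.0.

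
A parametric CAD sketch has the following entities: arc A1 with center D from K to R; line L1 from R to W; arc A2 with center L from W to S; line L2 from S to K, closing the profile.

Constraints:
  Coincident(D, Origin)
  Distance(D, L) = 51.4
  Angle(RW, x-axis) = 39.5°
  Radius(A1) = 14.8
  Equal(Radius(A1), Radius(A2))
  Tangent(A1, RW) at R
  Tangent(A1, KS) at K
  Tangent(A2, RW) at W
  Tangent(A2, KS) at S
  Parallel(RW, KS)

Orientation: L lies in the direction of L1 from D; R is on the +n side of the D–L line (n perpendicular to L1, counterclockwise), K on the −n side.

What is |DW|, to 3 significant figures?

53.5

The slot axis is L1's direction at 39.5°, so u = (cos 39.5°, sin 39.5°) = (0.772, 0.636) and n = (−sin 39.5°, cos 39.5°) = (-0.636, 0.772). D is at the origin and L lies 51.4 along u from D, so L = 51.4·u = (39.7, 32.7). Tangency of A1 to both parallel lines with radius 14.8 puts R and K at D ± 14.8·n: R = (-9.41, 11.4), K = (9.41, -11.4). Equal radii place W and S the same way about L: W = L + 14.8·n = (30.2, 44.1), S = L − 14.8·n = (49.1, 21.3). Then |DW| = |W − D| = 53.5.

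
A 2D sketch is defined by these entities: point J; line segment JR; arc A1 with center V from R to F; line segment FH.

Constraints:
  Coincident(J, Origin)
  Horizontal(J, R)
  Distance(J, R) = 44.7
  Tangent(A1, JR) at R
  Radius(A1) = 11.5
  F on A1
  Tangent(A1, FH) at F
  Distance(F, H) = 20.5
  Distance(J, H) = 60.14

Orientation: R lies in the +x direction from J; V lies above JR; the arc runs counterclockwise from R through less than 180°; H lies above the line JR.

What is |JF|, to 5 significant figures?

57.635

J is at the origin; JR is horizontal with |JR| = 44.7 and R on the +x side, so R = (44.700, 0.0000). The tangent condition forces VR to be normal to JR, so V = R + (0, 11.5) = (44.700, 11.500). Since VF ⟂ FH (tangency), |VH| = √(11.5² + 20.5²) = 23.505 regardless of where F sits on A1. So H lies on both circle(J, 60.14) and circle(V, 23.505); the above-JR intersection is H = (49.212, 34.568). F is the foot of the tangent from H: F = (55.623, 15.096).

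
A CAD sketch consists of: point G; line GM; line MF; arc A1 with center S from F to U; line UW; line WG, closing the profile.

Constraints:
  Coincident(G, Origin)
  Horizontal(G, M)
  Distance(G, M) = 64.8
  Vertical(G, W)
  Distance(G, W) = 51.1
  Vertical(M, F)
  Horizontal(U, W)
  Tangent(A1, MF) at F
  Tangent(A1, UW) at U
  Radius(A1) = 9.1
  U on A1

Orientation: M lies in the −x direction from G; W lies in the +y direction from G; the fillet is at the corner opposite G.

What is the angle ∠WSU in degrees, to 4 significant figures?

80.72°

The virtual corner opposite G is at (-64.80, 51.10). Since A1 is tangent to MF there, SF ⟂ MF and tangency of A1 to UW means the radius SU is perpendicular to UW, with radius 9.1, so the center S sits 9.1 in from both sides at S = (-55.70, 42.00). That places the tangent points at F = (-64.80, 42.00) on MF and U = (-55.70, 51.10) on UW. Then cos ∠WSU = SW·SU / (|SW||SU|), giving 80.72°.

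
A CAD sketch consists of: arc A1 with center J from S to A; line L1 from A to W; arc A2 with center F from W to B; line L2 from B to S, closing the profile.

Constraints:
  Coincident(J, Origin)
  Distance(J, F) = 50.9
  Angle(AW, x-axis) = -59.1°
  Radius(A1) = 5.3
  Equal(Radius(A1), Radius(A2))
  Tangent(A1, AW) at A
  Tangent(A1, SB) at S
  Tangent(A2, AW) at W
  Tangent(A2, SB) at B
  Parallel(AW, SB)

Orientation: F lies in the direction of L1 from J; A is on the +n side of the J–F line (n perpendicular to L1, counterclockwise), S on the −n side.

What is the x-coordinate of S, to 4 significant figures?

-4.548

The slot axis is L1's direction at -59.1°, so u = (cos -59.1°, sin -59.1°) = (0.5135, -0.8581) and n = (−sin -59.1°, cos -59.1°) = (0.8581, 0.5135). J is at the origin and F lies 50.9 along u from J, so F = 50.9·u = (26.14, -43.68). Tangency of A1 to both parallel lines with radius 5.3 puts A and S at J ± 5.3·n: A = (4.548, 2.722), S = (-4.548, -2.722). So S.x = -4.548.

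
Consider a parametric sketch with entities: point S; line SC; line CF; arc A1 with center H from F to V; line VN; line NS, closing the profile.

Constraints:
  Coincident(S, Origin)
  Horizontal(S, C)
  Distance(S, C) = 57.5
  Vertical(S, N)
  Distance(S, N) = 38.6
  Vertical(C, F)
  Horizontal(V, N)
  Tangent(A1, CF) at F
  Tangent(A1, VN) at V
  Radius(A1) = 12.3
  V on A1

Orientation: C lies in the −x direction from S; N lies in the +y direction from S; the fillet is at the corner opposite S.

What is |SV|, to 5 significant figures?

59.439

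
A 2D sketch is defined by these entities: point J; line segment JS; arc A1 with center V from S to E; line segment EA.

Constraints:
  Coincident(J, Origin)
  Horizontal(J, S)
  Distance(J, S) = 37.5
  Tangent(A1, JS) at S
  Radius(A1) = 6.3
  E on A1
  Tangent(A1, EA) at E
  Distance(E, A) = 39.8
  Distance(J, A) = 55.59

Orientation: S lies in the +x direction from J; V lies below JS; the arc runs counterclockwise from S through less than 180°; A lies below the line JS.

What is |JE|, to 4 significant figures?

31.83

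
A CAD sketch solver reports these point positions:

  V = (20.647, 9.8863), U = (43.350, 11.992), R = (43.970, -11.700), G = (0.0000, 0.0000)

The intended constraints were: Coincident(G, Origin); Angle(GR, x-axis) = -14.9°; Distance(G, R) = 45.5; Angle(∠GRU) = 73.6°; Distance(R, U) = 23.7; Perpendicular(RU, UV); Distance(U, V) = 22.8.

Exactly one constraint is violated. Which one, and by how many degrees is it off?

Perpendicular(RU, UV) — off by 3.80°.

G = (0.00, 0.00) ✓; GR at -14.90° ✓; |GR| = 45.50 ✓; ∠GRU = 73.60° ✓; |RU| = 23.70 ✓; ∠(RU, UV) = 93.80° ✗; |UV| = 22.80 ✓.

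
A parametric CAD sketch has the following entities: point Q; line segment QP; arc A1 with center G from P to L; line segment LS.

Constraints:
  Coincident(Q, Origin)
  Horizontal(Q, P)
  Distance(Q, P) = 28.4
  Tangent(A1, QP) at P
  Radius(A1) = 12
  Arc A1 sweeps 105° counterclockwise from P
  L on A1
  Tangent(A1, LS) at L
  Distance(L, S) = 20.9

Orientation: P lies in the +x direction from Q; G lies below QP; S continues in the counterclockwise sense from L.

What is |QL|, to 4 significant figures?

22.60

The tangent condition forces GP to be normal to QP, so G = P + (0, -12) = (28.40, -12.00). On A1, P sits at bearing 90° from G; a 105° counterclockwise sweep puts L at bearing 195°, so L = G + 12.0·(cos 195°, sin 195°) = (16.81, -15.11). Then |QL| = |L − Q| = 22.60.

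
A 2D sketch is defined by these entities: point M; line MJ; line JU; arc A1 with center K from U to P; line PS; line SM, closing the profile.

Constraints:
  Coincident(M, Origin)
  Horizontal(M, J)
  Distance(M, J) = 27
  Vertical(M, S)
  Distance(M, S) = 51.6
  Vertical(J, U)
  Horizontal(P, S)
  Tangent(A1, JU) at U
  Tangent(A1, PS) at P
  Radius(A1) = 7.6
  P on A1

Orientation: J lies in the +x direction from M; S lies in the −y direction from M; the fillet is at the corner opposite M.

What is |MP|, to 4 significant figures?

55.13

M is at the origin; MJ is horizontal with |MJ| = 27.0 and J on the +x side, so J = (27.00, 0.000). MS is vertical with |MS| = 51.6 and S on the −y side, so S = (0.000, -51.60). The virtual corner opposite M is at (27.00, -51.60). The tangent condition forces KU to be normal to JU and A1 meets PS tangentially, so KP is at right angles to PS, with radius 7.6, so the center K sits 7.6 in from both sides at K = (19.40, -44.00). That places the tangent points at U = (27.00, -44.00) on JU and P = (19.40, -51.60) on PS. Then |MP| = |P − M| = 55.13.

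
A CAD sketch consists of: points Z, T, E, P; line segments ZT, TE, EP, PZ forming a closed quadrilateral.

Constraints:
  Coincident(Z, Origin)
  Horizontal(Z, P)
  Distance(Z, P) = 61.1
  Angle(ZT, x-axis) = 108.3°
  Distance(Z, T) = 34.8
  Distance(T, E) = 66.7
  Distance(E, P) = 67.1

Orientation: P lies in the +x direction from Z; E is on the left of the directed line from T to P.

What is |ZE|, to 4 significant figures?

80.89

Checks: |TE| = 66.70 ✓; |EP| = 67.10 ✓.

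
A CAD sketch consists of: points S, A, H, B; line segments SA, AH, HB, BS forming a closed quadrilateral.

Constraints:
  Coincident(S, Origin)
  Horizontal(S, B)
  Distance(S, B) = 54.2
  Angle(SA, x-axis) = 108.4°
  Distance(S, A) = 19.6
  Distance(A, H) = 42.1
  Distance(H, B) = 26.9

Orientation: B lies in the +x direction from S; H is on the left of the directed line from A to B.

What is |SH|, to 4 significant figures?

40.96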